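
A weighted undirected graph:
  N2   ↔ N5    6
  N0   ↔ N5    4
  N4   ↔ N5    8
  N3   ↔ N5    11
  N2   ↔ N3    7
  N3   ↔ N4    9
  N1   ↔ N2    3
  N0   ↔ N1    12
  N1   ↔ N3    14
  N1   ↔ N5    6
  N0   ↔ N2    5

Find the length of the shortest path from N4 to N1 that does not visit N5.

Candidate routes:
N4-N3-N2-N1: 9 + 7 + 3 = 19
N4-N3-N2-N0-N1: 9 + 7 + 5 + 12 = 33
N4-N3-N1: 9 + 14 = 23
Shortest: 19.

19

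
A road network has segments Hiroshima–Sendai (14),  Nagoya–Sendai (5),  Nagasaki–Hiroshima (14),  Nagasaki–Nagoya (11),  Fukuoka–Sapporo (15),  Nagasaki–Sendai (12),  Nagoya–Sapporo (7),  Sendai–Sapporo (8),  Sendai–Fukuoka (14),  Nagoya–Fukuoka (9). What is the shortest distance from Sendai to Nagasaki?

12

Some routes from Sendai to Nagasaki:
Sendai -> Hiroshima -> Nagasaki: 14 + 14 = 28
Sendai -> Sapporo -> Nagoya -> Nagasaki: 8 + 7 + 11 = 26
Sendai -> Nagasaki: 12
Sendai -> Nagoya -> Nagasaki: 5 + 11 = 16
The minimum is 12 mi.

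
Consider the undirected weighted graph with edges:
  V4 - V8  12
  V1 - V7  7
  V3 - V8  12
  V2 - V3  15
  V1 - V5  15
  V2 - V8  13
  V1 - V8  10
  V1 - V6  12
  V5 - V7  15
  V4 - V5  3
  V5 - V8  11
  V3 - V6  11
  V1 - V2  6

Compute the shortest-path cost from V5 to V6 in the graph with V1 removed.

Paths from V5 to V6 avoiding V1:
V5-V4-V8-V3-V6: 3 + 12 + 12 + 11 = 38
V5-V4-V8-V2-V3-V6: 3 + 12 + 13 + 15 + 11 = 54
V5-V8-V3-V6: 11 + 12 + 11 = 34
V5-V8-V2-V3-V6: 11 + 13 + 15 + 11 = 50
The minimum is 34.

34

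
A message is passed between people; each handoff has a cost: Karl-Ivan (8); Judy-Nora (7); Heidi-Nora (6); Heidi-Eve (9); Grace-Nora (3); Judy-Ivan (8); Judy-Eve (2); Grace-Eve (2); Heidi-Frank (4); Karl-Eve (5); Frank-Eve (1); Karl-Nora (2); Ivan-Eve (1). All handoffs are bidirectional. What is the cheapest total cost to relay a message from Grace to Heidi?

7

Some routes from Grace to Heidi:
Grace → Nora → Heidi: 3 + 6 = 9
Grace → Eve → Frank → Heidi: 2 + 1 + 4 = 7
Grace → Eve → Heidi: 2 + 9 = 11
Grace → Eve → Karl → Nora → Heidi: 2 + 5 + 2 + 6 = 15
Best route has total 7.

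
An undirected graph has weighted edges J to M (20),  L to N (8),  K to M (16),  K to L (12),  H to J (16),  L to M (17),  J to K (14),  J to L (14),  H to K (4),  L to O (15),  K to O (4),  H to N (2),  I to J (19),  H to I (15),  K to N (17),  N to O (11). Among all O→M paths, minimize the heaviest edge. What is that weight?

A few of the O→M routes:
O→N→L→J→H→K→M: max(11, 8, 14, 16, 4, 16) = 16
O→N→H→J→L→K→M: max(11, 2, 16, 14, 12, 16) = 16
O→N→L→J→K→M: max(11, 8, 14, 14, 16) = 16
O→N→H→K→M: max(11, 2, 4, 16) = 16
O→N→H→J→K→M: max(11, 2, 16, 14, 16) = 16
Best route has worst link 16.

16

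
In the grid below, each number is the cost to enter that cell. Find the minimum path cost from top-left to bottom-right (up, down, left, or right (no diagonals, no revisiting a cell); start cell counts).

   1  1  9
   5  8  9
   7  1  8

19

Take [0,0] → [0,1] → [1,1] → [2,1] → [2,2] for a total of 1 + 1 + 8 + 1 + 8 = 19.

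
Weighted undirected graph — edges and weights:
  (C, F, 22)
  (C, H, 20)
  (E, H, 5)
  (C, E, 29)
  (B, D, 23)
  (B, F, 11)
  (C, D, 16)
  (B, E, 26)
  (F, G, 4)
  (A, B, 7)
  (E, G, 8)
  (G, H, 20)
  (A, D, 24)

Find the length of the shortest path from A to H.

A few of the A→H routes:
A -> B -> F -> C -> H: 7 + 11 + 22 + 20 = 60
A -> B -> E -> H: 7 + 26 + 5 = 38
A -> B -> F -> G -> E -> H: 7 + 11 + 4 + 8 + 5 = 35
A -> B -> F -> G -> H: 7 + 11 + 4 + 20 = 42
Best route has total 35.

35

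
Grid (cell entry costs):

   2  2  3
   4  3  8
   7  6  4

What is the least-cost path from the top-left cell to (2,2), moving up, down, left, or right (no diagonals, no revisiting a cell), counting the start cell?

Take r0c0→r0c1→r1c1→r2c1→r2c2 for a total of 2 + 2 + 3 + 6 + 4 = 17.

17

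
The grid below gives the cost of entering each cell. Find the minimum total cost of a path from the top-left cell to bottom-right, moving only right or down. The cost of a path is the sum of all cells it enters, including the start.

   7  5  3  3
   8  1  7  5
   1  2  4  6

25

One optimal route is [0,0] → [0,1] → [1,1] → [2,1] → [2,2] → [2,3].
Its cost is 7 + 5 + 1 + 2 + 4 + 6 = 25.
For comparison, the top-then-right route costs 29.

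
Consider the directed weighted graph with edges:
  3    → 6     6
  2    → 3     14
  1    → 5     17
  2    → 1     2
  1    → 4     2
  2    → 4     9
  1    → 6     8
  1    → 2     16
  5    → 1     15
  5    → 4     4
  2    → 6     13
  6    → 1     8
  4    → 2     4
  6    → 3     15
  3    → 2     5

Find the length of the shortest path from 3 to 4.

9

Checking several routes:
3 -> 2 -> 1 -> 4: 5 + 2 + 2 = 9
3 -> 2 -> 4: 5 + 9 = 14
3 -> 6 -> 1 -> 4: 6 + 8 + 2 = 16
Best route has total 9.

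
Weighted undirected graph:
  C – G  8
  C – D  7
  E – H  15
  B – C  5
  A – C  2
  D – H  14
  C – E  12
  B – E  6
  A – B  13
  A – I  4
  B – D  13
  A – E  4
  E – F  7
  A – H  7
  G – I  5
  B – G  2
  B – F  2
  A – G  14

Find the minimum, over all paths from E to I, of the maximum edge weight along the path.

4

Comparing a few candidate routes:
E→B→C→A→I: max(6, 5, 2, 4) = 6
E→A→C→B→G→I: max(4, 2, 5, 2, 5) = 5
E→A→I: max(4, 4) = 4
The minimum achievable maximum is 4.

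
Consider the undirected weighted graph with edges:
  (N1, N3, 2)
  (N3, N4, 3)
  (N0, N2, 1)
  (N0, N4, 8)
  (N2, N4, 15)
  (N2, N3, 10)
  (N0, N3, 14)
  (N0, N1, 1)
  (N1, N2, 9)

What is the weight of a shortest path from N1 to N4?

5

Some routes from N1 to N4:
N1 - N0 - N4: 1 + 8 = 9
N1 - N0 - N2 - N3 - N4: 1 + 1 + 10 + 3 = 15
N1 - N3 - N4: 2 + 3 = 5
Shortest: 5.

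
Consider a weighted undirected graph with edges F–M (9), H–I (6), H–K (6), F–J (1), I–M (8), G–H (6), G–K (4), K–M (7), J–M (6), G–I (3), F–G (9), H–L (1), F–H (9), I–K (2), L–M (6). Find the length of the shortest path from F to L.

10

Checking several routes:
F - J - M - L: 1 + 6 + 6 = 13
F - H - L: 9 + 1 = 10
F - M - L: 9 + 6 = 15
F - G - H - L: 9 + 6 + 1 = 16
The minimum is 10.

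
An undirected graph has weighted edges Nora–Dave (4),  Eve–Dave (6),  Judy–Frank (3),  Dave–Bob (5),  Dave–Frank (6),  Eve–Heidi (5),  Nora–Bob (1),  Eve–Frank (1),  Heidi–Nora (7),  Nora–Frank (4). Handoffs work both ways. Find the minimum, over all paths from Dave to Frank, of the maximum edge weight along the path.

Comparing a few candidate routes:
Dave -> Eve -> Frank: max(6, 1) = 6
Dave -> Bob -> Nora -> Frank: max(5, 1, 4) = 5
Dave -> Frank: max(6) = 6
Dave -> Nora -> Frank: max(4, 4) = 4
The minimum achievable maximum is 4.

4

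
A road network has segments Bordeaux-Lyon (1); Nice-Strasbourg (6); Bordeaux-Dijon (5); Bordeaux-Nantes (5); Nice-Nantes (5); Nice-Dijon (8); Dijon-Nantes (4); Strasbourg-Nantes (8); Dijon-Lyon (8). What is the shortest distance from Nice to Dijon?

A few of the Nice→Dijon routes:
Nice -> Dijon: 8
Nice -> Nantes -> Bordeaux -> Lyon -> Dijon: 5 + 5 + 1 + 8 = 19
Nice -> Strasbourg -> Nantes -> Dijon: 6 + 8 + 4 = 18
Nice -> Nantes -> Bordeaux -> Dijon: 5 + 5 + 5 = 15
Nice -> Nantes -> Dijon: 5 + 4 = 9
Shortest: 8.

8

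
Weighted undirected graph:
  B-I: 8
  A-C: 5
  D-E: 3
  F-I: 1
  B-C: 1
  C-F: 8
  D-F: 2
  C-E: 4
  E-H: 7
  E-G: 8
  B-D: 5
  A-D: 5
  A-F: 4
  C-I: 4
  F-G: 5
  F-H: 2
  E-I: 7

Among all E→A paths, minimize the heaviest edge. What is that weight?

Some routes from E to A:
E-D-F-I-C-A: max(3, 2, 1, 4, 5) = 5
E-C-I-F-A: max(4, 4, 1, 4) = 4
E-D-B-C-A: max(3, 5, 1, 5) = 5
E-D-A: max(3, 5) = 5
E-D-B-C-I-F-A: max(3, 5, 1, 4, 1, 4) = 5
E-D-F-A: max(3, 2, 4) = 4
The minimum achievable maximum is 4.

4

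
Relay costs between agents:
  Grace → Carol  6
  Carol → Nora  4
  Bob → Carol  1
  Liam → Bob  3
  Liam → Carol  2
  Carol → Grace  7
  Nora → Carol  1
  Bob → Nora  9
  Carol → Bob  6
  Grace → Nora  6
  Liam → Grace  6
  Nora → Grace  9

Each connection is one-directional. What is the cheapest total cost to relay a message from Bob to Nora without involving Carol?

Routes from Bob to Nora avoiding Carol:
Bob→Nora: 9
Best route has total 9.

9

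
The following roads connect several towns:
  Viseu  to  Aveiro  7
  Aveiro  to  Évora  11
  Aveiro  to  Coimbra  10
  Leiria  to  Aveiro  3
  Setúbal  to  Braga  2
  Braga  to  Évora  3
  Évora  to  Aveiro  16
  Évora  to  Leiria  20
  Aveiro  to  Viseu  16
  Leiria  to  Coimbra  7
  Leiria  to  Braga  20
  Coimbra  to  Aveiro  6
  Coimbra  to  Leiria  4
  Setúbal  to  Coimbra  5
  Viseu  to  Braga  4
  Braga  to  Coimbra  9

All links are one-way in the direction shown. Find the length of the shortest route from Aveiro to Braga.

Routes from Aveiro to Braga:
Aveiro → Coimbra → Leiria → Braga: 10 + 4 + 20 = 34
Aveiro → Évora → Leiria → Braga: 11 + 20 + 20 = 51
Aveiro → Viseu → Braga: 16 + 4 = 20
The minimum is 20.

20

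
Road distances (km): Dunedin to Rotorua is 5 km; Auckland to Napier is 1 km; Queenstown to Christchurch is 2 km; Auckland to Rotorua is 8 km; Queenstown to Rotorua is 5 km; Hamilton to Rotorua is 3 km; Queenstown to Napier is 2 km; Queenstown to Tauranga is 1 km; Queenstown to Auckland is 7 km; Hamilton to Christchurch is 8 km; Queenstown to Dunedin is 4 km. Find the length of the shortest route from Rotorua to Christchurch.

Some routes from Rotorua to Christchurch:
Rotorua → Dunedin → Queenstown → Christchurch: 5 + 4 + 2 = 11
Rotorua → Hamilton → Christchurch: 3 + 8 = 11
Rotorua → Queenstown → Christchurch: 5 + 2 = 7
Rotorua → Auckland → Napier → Queenstown → Christchurch: 8 + 1 + 2 + 2 = 13
The minimum is 7 km.

7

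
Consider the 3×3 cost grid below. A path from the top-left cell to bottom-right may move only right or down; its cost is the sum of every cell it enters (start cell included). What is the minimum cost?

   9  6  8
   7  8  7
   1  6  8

31

Best path: r0c0→r1c0→r2c0→r2c1→r2c2
Cost: 9 + 7 + 1 + 6 + 8 = 31
(Top row then right column would cost 38.)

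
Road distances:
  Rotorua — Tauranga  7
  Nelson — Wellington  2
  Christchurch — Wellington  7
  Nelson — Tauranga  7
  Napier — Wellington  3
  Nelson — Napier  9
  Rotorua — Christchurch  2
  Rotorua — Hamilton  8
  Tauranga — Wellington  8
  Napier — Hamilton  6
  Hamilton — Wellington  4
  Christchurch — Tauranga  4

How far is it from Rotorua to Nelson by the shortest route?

11

A few of the Rotorua→Nelson routes:
Rotorua→Christchurch→Wellington→Nelson: 2 + 7 + 2 = 11
Rotorua→Tauranga→Nelson: 7 + 7 = 14
Rotorua→Tauranga→Wellington→Nelson: 7 + 8 + 2 = 17
Rotorua→Hamilton→Wellington→Nelson: 8 + 4 + 2 = 14
Rotorua→Christchurch→Tauranga→Nelson: 2 + 4 + 7 = 13
Rotorua→Christchurch→Tauranga→Wellington→Nelson: 2 + 4 + 8 + 2 = 16
Best route has total 11.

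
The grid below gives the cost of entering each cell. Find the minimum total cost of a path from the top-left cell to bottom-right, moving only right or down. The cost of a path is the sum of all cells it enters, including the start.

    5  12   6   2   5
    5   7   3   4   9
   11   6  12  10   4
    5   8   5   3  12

49

Best path: [0,0] -> [1,0] -> [1,1] -> [1,2] -> [1,3] -> [1,4] -> [2,4] -> [3,4]
Cost: 5 + 5 + 7 + 3 + 4 + 9 + 4 + 12 = 49
(Top row then right column would cost 55.)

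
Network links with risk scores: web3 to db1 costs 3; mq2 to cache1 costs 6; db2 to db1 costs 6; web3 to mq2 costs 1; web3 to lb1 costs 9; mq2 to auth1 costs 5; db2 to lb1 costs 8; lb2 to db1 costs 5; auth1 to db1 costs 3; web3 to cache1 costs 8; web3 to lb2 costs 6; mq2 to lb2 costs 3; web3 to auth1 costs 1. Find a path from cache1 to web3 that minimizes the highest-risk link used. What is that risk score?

Checking several routes:
cache1 -> mq2 -> auth1 -> web3: max(6, 5, 1) = 6
cache1 -> mq2 -> lb2 -> db1 -> web3: max(6, 3, 5, 3) = 6
cache1 -> mq2 -> auth1 -> db1 -> lb2 -> web3: max(6, 5, 3, 5, 6) = 6
cache1 -> mq2 -> auth1 -> db1 -> web3: max(6, 5, 3, 3) = 6
cache1 -> mq2 -> lb2 -> db1 -> auth1 -> web3: max(6, 3, 5, 3, 1) = 6
Best route has worst link 6.

6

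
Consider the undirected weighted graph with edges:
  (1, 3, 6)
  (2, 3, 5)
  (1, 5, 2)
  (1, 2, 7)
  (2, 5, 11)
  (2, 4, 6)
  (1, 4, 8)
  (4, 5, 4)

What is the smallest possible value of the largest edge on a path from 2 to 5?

Some routes from 2 to 5:
2 -> 1 -> 5: max(7, 2) = 7
2 -> 4 -> 5: max(6, 4) = 6
2 -> 3 -> 1 -> 5: max(5, 6, 2) = 6
Smallest bottleneck: 6.

6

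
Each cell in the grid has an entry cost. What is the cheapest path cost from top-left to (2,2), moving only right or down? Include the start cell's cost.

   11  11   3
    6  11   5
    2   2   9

Cheapest: [0,0] -> [1,0] -> [2,0] -> [2,1] -> [2,2]
  11 + 6 + 2 + 2 + 9 = 30

30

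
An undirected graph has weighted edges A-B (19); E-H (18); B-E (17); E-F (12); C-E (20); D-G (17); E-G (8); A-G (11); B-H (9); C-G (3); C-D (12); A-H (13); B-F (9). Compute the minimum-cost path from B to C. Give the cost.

28

Some routes from B to C:
B-E-G-C: 17 + 8 + 3 = 28
B-F-E-G-C: 9 + 12 + 8 + 3 = 32
B-E-C: 17 + 20 = 37
B-H-A-G-C: 9 + 13 + 11 + 3 = 36
B-A-G-C: 19 + 11 + 3 = 33
B-H-E-G-C: 9 + 18 + 8 + 3 = 38
Shortest: 28.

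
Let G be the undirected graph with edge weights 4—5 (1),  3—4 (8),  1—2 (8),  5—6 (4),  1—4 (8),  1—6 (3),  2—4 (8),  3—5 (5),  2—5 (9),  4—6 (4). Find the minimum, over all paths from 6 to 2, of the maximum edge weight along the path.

8

A few of the 6→2 routes:
6 → 1 → 2: max(3, 8) = 8
6 → 5 → 3 → 4 → 2: max(4, 5, 8, 8) = 8
6 → 5 → 3 → 4 → 1 → 2: max(4, 5, 8, 8, 8) = 8
6 → 5 → 4 → 2: max(4, 1, 8) = 8
6 → 1 → 4 → 2: max(3, 8, 8) = 8
6 → 5 → 4 → 1 → 2: max(4, 1, 8, 8) = 8
The minimum achievable maximum is 8.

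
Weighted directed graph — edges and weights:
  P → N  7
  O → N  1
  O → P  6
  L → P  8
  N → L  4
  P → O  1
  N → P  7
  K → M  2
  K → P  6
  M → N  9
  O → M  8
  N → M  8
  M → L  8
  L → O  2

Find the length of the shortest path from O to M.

Paths from O to M:
O-M: 8
O-N-M: 1 + 8 = 9
O-P-N-M: 6 + 7 + 8 = 21
Best route has total 8.

8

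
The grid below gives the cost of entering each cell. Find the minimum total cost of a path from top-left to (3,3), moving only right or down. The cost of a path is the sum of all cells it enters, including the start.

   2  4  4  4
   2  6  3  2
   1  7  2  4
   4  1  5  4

Cheapest: (0,0) (1,0) (2,0) (3,0) (3,1) (3,2) (3,3)
  2 + 2 + 1 + 4 + 1 + 5 + 4 = 19
For comparison, the top-then-right route costs 24.

19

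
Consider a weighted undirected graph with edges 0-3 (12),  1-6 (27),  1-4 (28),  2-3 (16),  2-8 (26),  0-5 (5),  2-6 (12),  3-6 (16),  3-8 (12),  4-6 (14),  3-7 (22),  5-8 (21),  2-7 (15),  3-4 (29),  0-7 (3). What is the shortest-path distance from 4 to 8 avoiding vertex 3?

Paths from 4 to 8 avoiding 3:
4 - 1 - 6 - 2 - 7 - 0 - 5 - 8: 28 + 27 + 12 + 15 + 3 + 5 + 21 = 111
4 - 1 - 6 - 2 - 8: 28 + 27 + 12 + 26 = 93
4 - 6 - 2 - 8: 14 + 12 + 26 = 52
4 - 6 - 2 - 7 - 0 - 5 - 8: 14 + 12 + 15 + 3 + 5 + 21 = 70
Shortest: 52.

52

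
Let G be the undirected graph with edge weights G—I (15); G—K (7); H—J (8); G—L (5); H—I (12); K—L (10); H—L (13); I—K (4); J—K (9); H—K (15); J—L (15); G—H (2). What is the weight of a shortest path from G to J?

A few of the G→J routes:
G -> L -> J: 5 + 15 = 20
G -> L -> H -> J: 5 + 13 + 8 = 26
G -> K -> J: 7 + 9 = 16
G -> L -> K -> J: 5 + 10 + 9 = 24
G -> H -> K -> J: 2 + 15 + 9 = 26
G -> H -> J: 2 + 8 = 10
Shortest: 10.

10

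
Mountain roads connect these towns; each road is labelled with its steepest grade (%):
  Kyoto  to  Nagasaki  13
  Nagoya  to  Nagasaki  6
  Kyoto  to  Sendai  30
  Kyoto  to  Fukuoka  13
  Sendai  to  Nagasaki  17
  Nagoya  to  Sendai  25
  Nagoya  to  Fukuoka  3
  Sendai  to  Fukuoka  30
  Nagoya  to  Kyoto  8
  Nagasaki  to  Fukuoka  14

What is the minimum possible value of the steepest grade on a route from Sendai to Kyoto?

17

Comparing a few candidate routes:
Sendai-Nagasaki-Nagoya-Fukuoka-Kyoto: max(17, 6, 3, 13) = 17
Sendai-Nagasaki-Kyoto: max(17, 13) = 17
Sendai-Nagasaki-Nagoya-Kyoto: max(17, 6, 8) = 17
Best route has worst link 17%.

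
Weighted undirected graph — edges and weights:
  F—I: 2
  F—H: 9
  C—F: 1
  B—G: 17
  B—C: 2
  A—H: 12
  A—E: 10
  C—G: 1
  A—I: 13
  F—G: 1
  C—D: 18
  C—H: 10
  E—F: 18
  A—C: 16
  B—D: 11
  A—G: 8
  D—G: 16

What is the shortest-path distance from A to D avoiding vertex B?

24

Checking several routes:
A→G→F→C→D: 8 + 1 + 1 + 18 = 28
A→G→D: 8 + 16 = 24
A→I→F→G→D: 13 + 2 + 1 + 16 = 32
A→G→C→D: 8 + 1 + 18 = 27
The minimum is 24.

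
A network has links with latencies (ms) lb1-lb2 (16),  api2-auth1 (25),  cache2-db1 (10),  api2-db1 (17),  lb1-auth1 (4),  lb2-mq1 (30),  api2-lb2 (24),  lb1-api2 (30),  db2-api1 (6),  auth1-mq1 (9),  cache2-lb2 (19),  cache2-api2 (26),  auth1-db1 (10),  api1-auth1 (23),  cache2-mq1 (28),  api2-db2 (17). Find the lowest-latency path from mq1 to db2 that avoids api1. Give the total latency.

51

Comparing a few candidate routes:
mq1→auth1→lb1→lb2→api2→db2: 9 + 4 + 16 + 24 + 17 = 70
mq1→auth1→db1→api2→db2: 9 + 10 + 17 + 17 = 53
mq1→auth1→api2→db2: 9 + 25 + 17 = 51
mq1→lb2→api2→db2: 30 + 24 + 17 = 71
mq1→cache2→api2→db2: 28 + 26 + 17 = 71
mq1→auth1→lb1→api2→db2: 9 + 4 + 30 + 17 = 60
Shortest: 51 ms.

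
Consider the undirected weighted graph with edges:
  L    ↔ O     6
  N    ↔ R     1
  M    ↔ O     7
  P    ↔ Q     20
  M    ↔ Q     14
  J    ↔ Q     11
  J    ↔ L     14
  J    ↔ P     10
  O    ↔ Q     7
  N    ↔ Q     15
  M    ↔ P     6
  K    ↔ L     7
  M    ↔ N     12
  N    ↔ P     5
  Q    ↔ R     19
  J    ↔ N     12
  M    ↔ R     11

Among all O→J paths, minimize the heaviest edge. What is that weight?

A few of the O→J routes:
O -> M -> N -> J: max(7, 12, 12) = 12
O -> M -> R -> N -> P -> J: max(7, 11, 1, 5, 10) = 11
O -> M -> N -> P -> J: max(7, 12, 5, 10) = 12
O -> Q -> J: max(7, 11) = 11
O -> M -> P -> N -> J: max(7, 6, 5, 12) = 12
O -> M -> P -> J: max(7, 6, 10) = 10
The minimum achievable maximum is 10.

10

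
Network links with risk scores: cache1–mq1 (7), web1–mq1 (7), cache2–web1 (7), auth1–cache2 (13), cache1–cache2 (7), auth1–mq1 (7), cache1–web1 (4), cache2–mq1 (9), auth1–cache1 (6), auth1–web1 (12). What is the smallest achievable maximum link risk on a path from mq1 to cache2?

Some routes from mq1 to cache2:
mq1 → cache1 → web1 → cache2: max(7, 4, 7) = 7
mq1 → web1 → cache1 → cache2: max(7, 4, 7) = 7
mq1 → auth1 → cache1 → cache2: max(7, 6, 7) = 7
mq1 → cache1 → cache2: max(7, 7) = 7
mq1 → auth1 → cache1 → web1 → cache2: max(7, 6, 4, 7) = 7
The minimum achievable maximum is 7.

7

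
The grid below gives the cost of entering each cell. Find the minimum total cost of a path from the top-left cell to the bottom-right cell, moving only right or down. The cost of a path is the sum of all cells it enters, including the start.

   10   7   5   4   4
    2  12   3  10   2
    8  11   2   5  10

42

Path [0,0] [0,1] [0,2] [0,3] [0,4] [1,4] [2,4]: 10 + 7 + 5 + 4 + 4 + 2 + 10 = 42.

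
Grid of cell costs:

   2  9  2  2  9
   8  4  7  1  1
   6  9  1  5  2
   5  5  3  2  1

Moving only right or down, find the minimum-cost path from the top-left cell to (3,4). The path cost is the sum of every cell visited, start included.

20

Take (0,0)→(0,1)→(0,2)→(0,3)→(1,3)→(1,4)→(2,4)→(3,4) for a total of 2 + 9 + 2 + 2 + 1 + 1 + 2 + 1 = 20.
(Top row then right column would cost 28.)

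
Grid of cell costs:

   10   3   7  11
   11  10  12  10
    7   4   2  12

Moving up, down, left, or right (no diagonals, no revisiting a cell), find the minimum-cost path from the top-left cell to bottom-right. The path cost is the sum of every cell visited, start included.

Path r0c0 r0c1 r1c1 r2c1 r2c2 r2c3: 10 + 3 + 10 + 4 + 2 + 12 = 41.

41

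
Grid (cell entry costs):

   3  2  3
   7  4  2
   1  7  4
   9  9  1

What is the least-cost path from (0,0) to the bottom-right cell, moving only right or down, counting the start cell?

One optimal route is (0,0) -> (0,1) -> (0,2) -> (1,2) -> (2,2) -> (3,2).
Its cost is 3 + 2 + 3 + 2 + 4 + 1 = 15.

15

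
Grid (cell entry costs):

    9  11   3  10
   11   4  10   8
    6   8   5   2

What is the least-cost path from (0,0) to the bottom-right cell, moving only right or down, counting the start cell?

39

One optimal route is r0c0 -> r0c1 -> r1c1 -> r2c1 -> r2c2 -> r2c3.
Its cost is 9 + 11 + 4 + 8 + 5 + 2 = 39.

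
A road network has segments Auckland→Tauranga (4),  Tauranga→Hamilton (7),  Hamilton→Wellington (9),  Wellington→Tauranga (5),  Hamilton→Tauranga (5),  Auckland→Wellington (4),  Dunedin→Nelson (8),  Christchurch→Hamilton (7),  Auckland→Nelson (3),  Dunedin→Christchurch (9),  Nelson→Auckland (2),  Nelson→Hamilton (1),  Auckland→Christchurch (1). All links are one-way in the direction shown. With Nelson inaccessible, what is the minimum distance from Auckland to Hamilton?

8

Candidate routes:
Auckland → Tauranga → Hamilton: 4 + 7 = 11
Auckland → Christchurch → Hamilton: 1 + 7 = 8
Auckland → Wellington → Tauranga → Hamilton: 4 + 5 + 7 = 16
Shortest: 8.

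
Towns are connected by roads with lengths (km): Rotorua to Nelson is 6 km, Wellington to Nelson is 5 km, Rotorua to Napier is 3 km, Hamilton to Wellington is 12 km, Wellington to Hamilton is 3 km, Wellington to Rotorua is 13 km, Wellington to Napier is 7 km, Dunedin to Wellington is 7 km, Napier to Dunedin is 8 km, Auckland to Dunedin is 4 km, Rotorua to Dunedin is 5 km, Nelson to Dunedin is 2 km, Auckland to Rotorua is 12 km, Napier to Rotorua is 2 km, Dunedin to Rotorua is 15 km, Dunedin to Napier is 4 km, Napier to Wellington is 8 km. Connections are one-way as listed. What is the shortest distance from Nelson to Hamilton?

12

Candidate routes:
Nelson -> Dunedin -> Rotorua -> Napier -> Wellington -> Hamilton: 2 + 15 + 3 + 8 + 3 = 31
Nelson -> Dunedin -> Wellington -> Hamilton: 2 + 7 + 3 = 12
Nelson -> Dunedin -> Napier -> Wellington -> Hamilton: 2 + 4 + 8 + 3 = 17
Best route has total 12 km.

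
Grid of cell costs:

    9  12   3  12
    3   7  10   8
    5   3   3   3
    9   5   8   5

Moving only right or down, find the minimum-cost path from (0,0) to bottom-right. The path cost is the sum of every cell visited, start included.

Best path: r0c0 r1c0 r2c0 r2c1 r2c2 r2c3 r3c3
Cost: 9 + 3 + 5 + 3 + 3 + 3 + 5 = 31

31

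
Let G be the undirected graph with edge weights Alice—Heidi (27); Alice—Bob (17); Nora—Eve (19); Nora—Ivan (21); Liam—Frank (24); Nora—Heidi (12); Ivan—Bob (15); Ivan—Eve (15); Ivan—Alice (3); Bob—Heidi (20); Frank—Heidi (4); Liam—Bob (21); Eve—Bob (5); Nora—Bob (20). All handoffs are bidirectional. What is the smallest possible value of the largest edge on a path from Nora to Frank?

Checking several routes:
Nora-Eve-Ivan-Alice-Bob-Heidi-Frank: max(19, 15, 3, 17, 20, 4) = 20
Nora-Heidi-Frank: max(12, 4) = 12
Nora-Eve-Ivan-Bob-Heidi-Frank: max(19, 15, 15, 20, 4) = 20
Best route has worst link 12.

12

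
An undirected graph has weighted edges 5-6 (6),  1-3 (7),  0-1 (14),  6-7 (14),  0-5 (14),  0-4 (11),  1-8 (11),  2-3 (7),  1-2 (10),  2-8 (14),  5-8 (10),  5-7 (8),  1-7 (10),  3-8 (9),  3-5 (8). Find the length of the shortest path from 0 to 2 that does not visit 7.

24

Comparing a few candidate routes:
0→1→2: 14 + 10 = 24
0→1→3→2: 14 + 7 + 7 = 28
0→5→8→2: 14 + 10 + 14 = 38
0→5→3→2: 14 + 8 + 7 = 29
Best route has total 24.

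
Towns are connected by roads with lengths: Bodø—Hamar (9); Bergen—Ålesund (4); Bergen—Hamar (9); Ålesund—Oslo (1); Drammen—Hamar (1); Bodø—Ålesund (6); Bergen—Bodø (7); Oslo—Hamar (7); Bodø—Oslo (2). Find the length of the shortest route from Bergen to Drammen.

Some routes from Bergen to Drammen:
Bergen - Bodø - Oslo - Hamar - Drammen: 7 + 2 + 7 + 1 = 17
Bergen - Ålesund - Oslo - Hamar - Drammen: 4 + 1 + 7 + 1 = 13
Bergen - Bodø - Hamar - Drammen: 7 + 9 + 1 = 17
Bergen - Hamar - Drammen: 9 + 1 = 10
Best route has total 10.

10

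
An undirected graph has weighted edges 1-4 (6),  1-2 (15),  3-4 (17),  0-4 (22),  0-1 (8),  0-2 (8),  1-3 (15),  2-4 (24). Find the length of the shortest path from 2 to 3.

30

Some routes from 2 to 3:
2 -> 1 -> 4 -> 3: 15 + 6 + 17 = 38
2 -> 1 -> 3: 15 + 15 = 30
2 -> 0 -> 1 -> 3: 8 + 8 + 15 = 31
2 -> 0 -> 1 -> 4 -> 3: 8 + 8 + 6 + 17 = 39
Best route has total 30.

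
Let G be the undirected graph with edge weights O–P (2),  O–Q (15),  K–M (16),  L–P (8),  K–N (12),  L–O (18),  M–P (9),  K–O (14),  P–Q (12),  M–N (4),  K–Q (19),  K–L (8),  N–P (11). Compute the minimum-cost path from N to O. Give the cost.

Comparing a few candidate routes:
N -> K -> O: 12 + 14 = 26
N -> M -> P -> O: 4 + 9 + 2 = 15
N -> K -> L -> P -> O: 12 + 8 + 8 + 2 = 30
N -> P -> O: 11 + 2 = 13
The minimum is 13.

13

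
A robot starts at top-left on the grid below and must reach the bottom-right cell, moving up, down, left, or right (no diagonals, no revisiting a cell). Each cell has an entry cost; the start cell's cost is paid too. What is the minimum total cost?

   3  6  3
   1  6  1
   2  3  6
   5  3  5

One optimal route is (0,0) -> (1,0) -> (2,0) -> (2,1) -> (3,1) -> (3,2).
Its cost is 3 + 1 + 2 + 3 + 3 + 5 = 17.

17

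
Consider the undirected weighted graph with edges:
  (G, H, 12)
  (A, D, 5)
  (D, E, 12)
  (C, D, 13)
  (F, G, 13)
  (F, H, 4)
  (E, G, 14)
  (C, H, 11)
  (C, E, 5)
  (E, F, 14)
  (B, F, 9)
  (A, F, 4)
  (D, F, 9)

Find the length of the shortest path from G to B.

22

Checking several routes:
G - E - D - F - B: 14 + 12 + 9 + 9 = 44
G - H - F - B: 12 + 4 + 9 = 25
G - E - C - H - F - B: 14 + 5 + 11 + 4 + 9 = 43
G - E - F - B: 14 + 14 + 9 = 37
G - E - D - A - F - B: 14 + 12 + 5 + 4 + 9 = 44
G - F - B: 13 + 9 = 22
Best route has total 22.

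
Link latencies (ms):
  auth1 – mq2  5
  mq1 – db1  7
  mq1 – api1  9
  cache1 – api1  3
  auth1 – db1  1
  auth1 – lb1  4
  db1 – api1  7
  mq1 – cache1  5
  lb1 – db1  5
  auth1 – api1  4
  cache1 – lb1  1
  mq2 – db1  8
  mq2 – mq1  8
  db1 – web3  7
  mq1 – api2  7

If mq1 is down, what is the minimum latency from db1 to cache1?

6

Some routes from db1 to cache1 avoiding mq1:
db1 - api1 - cache1: 7 + 3 = 10
db1 - api1 - auth1 - lb1 - cache1: 7 + 4 + 4 + 1 = 16
db1 - auth1 - api1 - cache1: 1 + 4 + 3 = 8
db1 - auth1 - lb1 - cache1: 1 + 4 + 1 = 6
db1 - lb1 - cache1: 5 + 1 = 6
db1 - lb1 - auth1 - api1 - cache1: 5 + 4 + 4 + 3 = 16
Best route has total 6 ms.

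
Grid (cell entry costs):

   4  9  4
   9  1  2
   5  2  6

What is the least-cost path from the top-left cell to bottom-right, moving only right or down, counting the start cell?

Cheapest: [0,0] [0,1] [1,1] [1,2] [2,2]
  4 + 9 + 1 + 2 + 6 = 22
(Top row then right column would cost 25.)

22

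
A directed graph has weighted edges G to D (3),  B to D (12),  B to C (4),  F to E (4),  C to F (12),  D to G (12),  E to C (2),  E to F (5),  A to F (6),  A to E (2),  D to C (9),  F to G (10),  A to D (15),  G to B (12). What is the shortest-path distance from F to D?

13

Candidate routes:
F → G → B → D: 10 + 12 + 12 = 34
F → G → D: 10 + 3 = 13
Shortest: 13.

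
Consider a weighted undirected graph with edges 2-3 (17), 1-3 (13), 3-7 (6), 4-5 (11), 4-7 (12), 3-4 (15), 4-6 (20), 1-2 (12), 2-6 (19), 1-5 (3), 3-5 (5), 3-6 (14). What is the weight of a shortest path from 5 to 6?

19

Comparing a few candidate routes:
5 → 3 → 4 → 6: 5 + 15 + 20 = 40
5 → 1 → 3 → 6: 3 + 13 + 14 = 30
5 → 4 → 6: 11 + 20 = 31
5 → 3 → 6: 5 + 14 = 19
5 → 1 → 2 → 6: 3 + 12 + 19 = 34
Best route has total 19.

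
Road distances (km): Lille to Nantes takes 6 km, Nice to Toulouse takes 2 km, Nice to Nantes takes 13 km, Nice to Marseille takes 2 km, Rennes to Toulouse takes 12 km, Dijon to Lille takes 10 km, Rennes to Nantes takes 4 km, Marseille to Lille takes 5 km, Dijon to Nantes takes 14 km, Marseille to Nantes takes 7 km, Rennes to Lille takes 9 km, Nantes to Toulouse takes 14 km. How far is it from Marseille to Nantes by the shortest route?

Some routes from Marseille to Nantes:
Marseille → Nantes: 7
Marseille → Nice → Nantes: 2 + 13 = 15
Marseille → Lille → Rennes → Nantes: 5 + 9 + 4 = 18
Marseille → Lille → Nantes: 5 + 6 = 11
Marseille → Nice → Toulouse → Nantes: 2 + 2 + 14 = 18
The minimum is 7 km.

7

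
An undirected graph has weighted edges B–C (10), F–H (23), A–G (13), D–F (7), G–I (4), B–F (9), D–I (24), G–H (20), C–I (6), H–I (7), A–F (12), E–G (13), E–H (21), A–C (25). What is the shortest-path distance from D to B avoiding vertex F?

Candidate routes:
D-I-G-A-C-B: 24 + 4 + 13 + 25 + 10 = 76
D-I-H-G-A-C-B: 24 + 7 + 20 + 13 + 25 + 10 = 99
D-I-C-B: 24 + 6 + 10 = 40
D-I-H-E-G-A-C-B: 24 + 7 + 21 + 13 + 13 + 25 + 10 = 113
Best route has total 40.

40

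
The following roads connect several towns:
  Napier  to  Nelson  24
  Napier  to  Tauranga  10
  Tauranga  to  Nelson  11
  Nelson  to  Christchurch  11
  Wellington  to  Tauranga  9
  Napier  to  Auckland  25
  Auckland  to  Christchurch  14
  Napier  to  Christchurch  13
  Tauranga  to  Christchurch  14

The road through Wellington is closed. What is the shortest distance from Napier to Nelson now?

21

Comparing a few candidate routes:
Napier-Tauranga-Nelson: 10 + 11 = 21
Napier-Nelson: 24
Napier-Christchurch-Tauranga-Nelson: 13 + 14 + 11 = 38
Napier-Christchurch-Nelson: 13 + 11 = 24
Napier-Tauranga-Christchurch-Nelson: 10 + 14 + 11 = 35
Shortest: 21.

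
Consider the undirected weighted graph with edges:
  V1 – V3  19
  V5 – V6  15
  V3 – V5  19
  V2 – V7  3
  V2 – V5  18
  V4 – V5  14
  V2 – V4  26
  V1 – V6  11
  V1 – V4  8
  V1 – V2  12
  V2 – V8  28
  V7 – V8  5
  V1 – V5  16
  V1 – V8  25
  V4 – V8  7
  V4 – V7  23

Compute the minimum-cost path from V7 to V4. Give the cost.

Checking several routes:
V7 -> V2 -> V1 -> V4: 3 + 12 + 8 = 23
V7 -> V4: 23
V7 -> V8 -> V4: 5 + 7 = 12
V7 -> V2 -> V5 -> V4: 3 + 18 + 14 = 35
V7 -> V2 -> V4: 3 + 26 = 29
V7 -> V2 -> V8 -> V4: 3 + 28 + 7 = 38
Shortest: 12.

12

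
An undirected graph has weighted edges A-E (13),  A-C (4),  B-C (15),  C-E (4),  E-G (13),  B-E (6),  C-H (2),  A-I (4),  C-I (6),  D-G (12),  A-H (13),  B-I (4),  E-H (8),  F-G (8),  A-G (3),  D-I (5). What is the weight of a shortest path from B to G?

Some routes from B to G:
B → I → C → A → G: 4 + 6 + 4 + 3 = 17
B → I → A → G: 4 + 4 + 3 = 11
B → E → C → A → G: 6 + 4 + 4 + 3 = 17
The minimum is 11.

11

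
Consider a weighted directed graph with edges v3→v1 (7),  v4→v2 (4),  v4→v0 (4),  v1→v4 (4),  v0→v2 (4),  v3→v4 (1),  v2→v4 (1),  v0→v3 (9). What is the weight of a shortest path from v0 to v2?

4

Paths from v0 to v2:
v0 -> v3 -> v1 -> v4 -> v2: 9 + 7 + 4 + 4 = 24
v0 -> v2: 4
v0 -> v3 -> v4 -> v2: 9 + 1 + 4 = 14
Best route has total 4.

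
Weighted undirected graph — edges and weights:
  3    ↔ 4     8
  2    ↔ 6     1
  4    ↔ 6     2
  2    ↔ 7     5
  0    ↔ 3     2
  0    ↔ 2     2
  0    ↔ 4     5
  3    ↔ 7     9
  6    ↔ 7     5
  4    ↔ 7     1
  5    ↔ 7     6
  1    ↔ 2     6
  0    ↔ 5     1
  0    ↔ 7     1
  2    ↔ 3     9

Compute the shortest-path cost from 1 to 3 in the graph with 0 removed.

15

A few of the 1→3 routes:
1→2→7→3: 6 + 5 + 9 = 20
1→2→6→4→7→3: 6 + 1 + 2 + 1 + 9 = 19
1→2→6→4→3: 6 + 1 + 2 + 8 = 17
1→2→3: 6 + 9 = 15
Shortest: 15.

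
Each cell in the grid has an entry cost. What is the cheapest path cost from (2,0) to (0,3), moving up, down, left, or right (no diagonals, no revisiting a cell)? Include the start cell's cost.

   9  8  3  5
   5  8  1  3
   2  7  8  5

24

Best path: (2,0) -> (1,0) -> (1,1) -> (1,2) -> (0,2) -> (0,3)
Cost: 2 + 5 + 8 + 1 + 3 + 5 = 24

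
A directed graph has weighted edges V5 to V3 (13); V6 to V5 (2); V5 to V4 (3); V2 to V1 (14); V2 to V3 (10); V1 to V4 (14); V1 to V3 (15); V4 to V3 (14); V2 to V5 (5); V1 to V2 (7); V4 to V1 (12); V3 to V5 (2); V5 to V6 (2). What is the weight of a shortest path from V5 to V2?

22

Candidate routes:
V5→V4→V1→V2: 3 + 12 + 7 = 22
Shortest: 22.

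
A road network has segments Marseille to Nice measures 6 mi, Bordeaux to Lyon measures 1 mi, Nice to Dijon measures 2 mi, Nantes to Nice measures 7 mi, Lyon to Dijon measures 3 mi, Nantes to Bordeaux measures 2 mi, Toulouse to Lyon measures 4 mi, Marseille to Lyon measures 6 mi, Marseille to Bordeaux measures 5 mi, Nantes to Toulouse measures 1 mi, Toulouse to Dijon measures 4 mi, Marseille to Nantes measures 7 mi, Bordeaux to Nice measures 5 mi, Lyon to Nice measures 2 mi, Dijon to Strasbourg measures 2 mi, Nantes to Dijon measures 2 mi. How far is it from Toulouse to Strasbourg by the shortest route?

5

A few of the Toulouse→Strasbourg routes:
Toulouse - Nantes - Dijon - Strasbourg: 1 + 2 + 2 = 5
Toulouse - Dijon - Strasbourg: 4 + 2 = 6
Toulouse - Lyon - Dijon - Strasbourg: 4 + 3 + 2 = 9
Toulouse - Nantes - Bordeaux - Lyon - Dijon - Strasbourg: 1 + 2 + 1 + 3 + 2 = 9
The minimum is 5 mi.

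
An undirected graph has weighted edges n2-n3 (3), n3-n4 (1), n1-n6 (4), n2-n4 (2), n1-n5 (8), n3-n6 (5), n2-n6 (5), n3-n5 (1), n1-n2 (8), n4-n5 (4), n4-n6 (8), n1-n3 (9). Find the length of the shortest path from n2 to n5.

Some routes from n2 to n5:
n2-n4-n3-n5: 2 + 1 + 1 = 4
n2-n3-n5: 3 + 1 = 4
n2-n4-n5: 2 + 4 = 6
Best route has total 4.

4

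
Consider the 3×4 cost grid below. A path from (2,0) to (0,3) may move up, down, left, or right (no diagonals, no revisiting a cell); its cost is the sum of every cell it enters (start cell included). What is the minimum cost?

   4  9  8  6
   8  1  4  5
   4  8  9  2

28

Best path: [2,0] [1,0] [1,1] [1,2] [1,3] [0,3]
Cost: 4 + 8 + 1 + 4 + 5 + 6 = 28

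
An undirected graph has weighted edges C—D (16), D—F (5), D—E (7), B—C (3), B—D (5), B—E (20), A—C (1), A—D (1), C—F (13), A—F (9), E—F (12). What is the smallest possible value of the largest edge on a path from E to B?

Checking several routes:
E-D-F-A-C-B: max(7, 5, 9, 1, 3) = 9
E-D-A-C-B: max(7, 1, 1, 3) = 7
E-D-B: max(7, 5) = 7
The minimum achievable maximum is 7.

7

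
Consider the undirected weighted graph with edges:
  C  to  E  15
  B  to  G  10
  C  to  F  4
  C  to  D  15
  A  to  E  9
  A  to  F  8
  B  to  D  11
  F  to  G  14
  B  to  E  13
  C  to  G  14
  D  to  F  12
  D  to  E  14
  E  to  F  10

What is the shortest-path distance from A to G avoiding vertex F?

32

Comparing a few candidate routes:
A - E - D - B - G: 9 + 14 + 11 + 10 = 44
A - E - D - C - G: 9 + 14 + 15 + 14 = 52
A - E - B - G: 9 + 13 + 10 = 32
A - E - C - G: 9 + 15 + 14 = 38
A - E - C - D - B - G: 9 + 15 + 15 + 11 + 10 = 60
The minimum is 32.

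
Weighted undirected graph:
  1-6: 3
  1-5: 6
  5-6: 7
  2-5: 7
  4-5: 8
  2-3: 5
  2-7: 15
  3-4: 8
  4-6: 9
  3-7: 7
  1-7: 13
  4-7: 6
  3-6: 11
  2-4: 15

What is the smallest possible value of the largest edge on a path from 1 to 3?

7

Comparing a few candidate routes:
1 -> 6 -> 5 -> 2 -> 3: max(3, 7, 7, 5) = 7
1 -> 6 -> 5 -> 4 -> 3: max(3, 7, 8, 8) = 8
1 -> 5 -> 2 -> 3: max(6, 7, 5) = 7
1 -> 6 -> 5 -> 4 -> 7 -> 3: max(3, 7, 8, 6, 7) = 8
The minimum achievable maximum is 7.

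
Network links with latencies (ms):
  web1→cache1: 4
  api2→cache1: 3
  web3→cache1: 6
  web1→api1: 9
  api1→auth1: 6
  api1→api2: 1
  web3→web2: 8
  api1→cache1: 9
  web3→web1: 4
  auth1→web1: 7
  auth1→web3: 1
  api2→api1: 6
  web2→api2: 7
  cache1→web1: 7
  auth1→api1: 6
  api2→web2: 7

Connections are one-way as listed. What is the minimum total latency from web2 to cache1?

10

Paths from web2 to cache1:
web2→api2→cache1: 7 + 3 = 10
web2→api2→api1→cache1: 7 + 6 + 9 = 22
web2→api2→api1→auth1→web3→cache1: 7 + 6 + 6 + 1 + 6 = 26
web2→api2→api1→auth1→web1→cache1: 7 + 6 + 6 + 7 + 4 = 30
web2→api2→api1→auth1→web3→web1→cache1: 7 + 6 + 6 + 1 + 4 + 4 = 28
Best route has total 10 ms.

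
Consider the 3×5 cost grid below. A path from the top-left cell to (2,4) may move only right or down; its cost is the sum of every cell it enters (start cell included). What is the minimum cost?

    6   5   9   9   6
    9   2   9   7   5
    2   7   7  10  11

45

Cheapest: r0c0 → r0c1 → r1c1 → r1c2 → r1c3 → r1c4 → r2c4
  6 + 5 + 2 + 9 + 7 + 5 + 11 = 45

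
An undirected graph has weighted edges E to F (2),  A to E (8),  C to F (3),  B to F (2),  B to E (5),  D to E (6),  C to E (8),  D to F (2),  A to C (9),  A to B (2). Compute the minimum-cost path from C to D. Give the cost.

5

Comparing a few candidate routes:
C -> F -> B -> E -> D: 3 + 2 + 5 + 6 = 16
C -> E -> F -> D: 8 + 2 + 2 = 12
C -> E -> D: 8 + 6 = 14
C -> F -> D: 3 + 2 = 5
C -> A -> B -> F -> D: 9 + 2 + 2 + 2 = 15
C -> F -> E -> D: 3 + 2 + 6 = 11
Best route has total 5.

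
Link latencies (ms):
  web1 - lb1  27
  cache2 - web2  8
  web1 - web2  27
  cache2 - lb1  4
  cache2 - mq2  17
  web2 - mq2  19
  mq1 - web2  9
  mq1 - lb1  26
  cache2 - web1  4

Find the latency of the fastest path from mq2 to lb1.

21

A few of the mq2→lb1 routes:
mq2 - web2 - mq1 - lb1: 19 + 9 + 26 = 54
mq2 - cache2 - web1 - lb1: 17 + 4 + 27 = 48
mq2 - cache2 - lb1: 17 + 4 = 21
mq2 - web2 - web1 - cache2 - lb1: 19 + 27 + 4 + 4 = 54
mq2 - web2 - cache2 - lb1: 19 + 8 + 4 = 31
Shortest: 21 ms.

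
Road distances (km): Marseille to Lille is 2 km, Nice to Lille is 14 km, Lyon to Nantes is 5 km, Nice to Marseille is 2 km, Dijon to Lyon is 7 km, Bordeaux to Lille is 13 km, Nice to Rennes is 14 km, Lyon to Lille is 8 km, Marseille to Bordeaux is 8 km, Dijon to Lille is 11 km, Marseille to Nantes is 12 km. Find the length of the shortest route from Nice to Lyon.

Checking several routes:
Nice -> Marseille -> Nantes -> Lyon: 2 + 12 + 5 = 19
Nice -> Marseille -> Lille -> Dijon -> Lyon: 2 + 2 + 11 + 7 = 22
Nice -> Marseille -> Lille -> Lyon: 2 + 2 + 8 = 12
Shortest: 12 km.

12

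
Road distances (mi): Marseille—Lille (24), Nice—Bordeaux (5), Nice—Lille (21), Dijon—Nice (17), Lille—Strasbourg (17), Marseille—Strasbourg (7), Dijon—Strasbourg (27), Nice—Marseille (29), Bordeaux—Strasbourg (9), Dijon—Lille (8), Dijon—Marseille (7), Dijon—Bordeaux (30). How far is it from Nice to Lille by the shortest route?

Comparing a few candidate routes:
Nice - Bordeaux - Strasbourg - Lille: 5 + 9 + 17 = 31
Nice - Dijon - Lille: 17 + 8 = 25
Nice - Bordeaux - Dijon - Lille: 5 + 30 + 8 = 43
Nice - Bordeaux - Strasbourg - Marseille - Dijon - Lille: 5 + 9 + 7 + 7 + 8 = 36
Nice - Marseille - Dijon - Lille: 29 + 7 + 8 = 44
Nice - Lille: 21
The minimum is 21 mi.

21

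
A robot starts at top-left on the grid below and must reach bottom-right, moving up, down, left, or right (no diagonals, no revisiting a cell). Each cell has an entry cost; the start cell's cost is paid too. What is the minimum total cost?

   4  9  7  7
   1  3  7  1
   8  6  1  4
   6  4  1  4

20

Best path: [0,0] [1,0] [1,1] [2,1] [2,2] [3,2] [3,3]
Cost: 4 + 1 + 3 + 6 + 1 + 1 + 4 = 20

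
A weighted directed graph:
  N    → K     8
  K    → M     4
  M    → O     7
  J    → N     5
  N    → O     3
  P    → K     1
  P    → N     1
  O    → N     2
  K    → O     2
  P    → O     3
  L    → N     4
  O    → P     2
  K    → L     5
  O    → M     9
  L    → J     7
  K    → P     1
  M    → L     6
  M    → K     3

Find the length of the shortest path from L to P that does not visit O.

Paths from L to P avoiding O:
L - J - N - K - P: 7 + 5 + 8 + 1 = 21
L - N - K - P: 4 + 8 + 1 = 13
Shortest: 13.

13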